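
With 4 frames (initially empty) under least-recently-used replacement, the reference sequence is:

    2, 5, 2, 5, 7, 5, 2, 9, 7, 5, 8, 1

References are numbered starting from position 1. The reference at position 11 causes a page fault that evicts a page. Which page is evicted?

2

pos 1: 2 -> miss, frames (2)
pos 2: 5 -> miss, frames (2 5)
pos 3: 2 -> hit
pos 4: 5 -> hit
pos 5: 7 -> miss, frames (2 5 7)
pos 6: 5 -> hit
pos 7: 2 -> hit
pos 8: 9 -> miss, frames (7 5 2 9)
pos 9: 7 -> hit
pos 10: 5 -> hit
pos 11: 8 -> miss, evict 2, frames (9 7 5 8)
At position 11, page 2 is evicted.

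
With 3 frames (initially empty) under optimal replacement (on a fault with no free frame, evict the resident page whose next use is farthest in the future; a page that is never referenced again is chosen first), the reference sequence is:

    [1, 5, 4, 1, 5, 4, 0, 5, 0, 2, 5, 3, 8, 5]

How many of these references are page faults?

7

1 -> miss, frames (1)
5 -> miss, frames (1 5)
4 -> miss, frames (1 5 4)
1 -> hit
5 -> hit
4 -> hit
0 -> miss, evict 4, frames (1 5 0)
5 -> hit
0 -> hit
2 -> miss, evict 0, frames (1 5 2)
5 -> hit
3 -> miss, evict 2, frames (1 5 3)
8 -> miss, evict 3, frames (1 5 8)
5 -> hit
Page faults: 7.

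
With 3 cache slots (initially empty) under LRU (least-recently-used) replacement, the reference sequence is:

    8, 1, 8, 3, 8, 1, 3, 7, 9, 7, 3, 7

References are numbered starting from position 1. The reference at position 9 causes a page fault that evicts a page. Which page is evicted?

1

pos 1: 8: fault, frames [8]
pos 2: 1: fault, frames [8, 1]
pos 3: 8: hit
pos 4: 3: fault, frames [1, 8, 3]
pos 5: 8: hit
pos 6: 1: hit
pos 7: 3: hit
pos 8: 7: fault, evict 8, frames [1, 3, 7]
pos 9: 9: fault, evict 1, frames [3, 7, 9]
At position 9, page 1 is evicted.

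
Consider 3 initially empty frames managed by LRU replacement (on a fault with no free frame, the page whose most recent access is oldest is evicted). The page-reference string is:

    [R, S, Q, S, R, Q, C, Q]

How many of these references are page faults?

R → miss, frames {R}
S → miss, frames {R,S}
Q → miss, frames {R,S,Q}
S → hit
R → hit
Q → hit
C → miss, evict S, frames {R,Q,C}
Q → hit
Page faults: 4.

4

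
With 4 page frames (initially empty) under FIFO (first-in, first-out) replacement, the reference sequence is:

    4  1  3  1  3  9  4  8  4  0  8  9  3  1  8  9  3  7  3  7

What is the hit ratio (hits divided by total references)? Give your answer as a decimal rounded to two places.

0.35

4: fault, frames {4}
1: fault, frames {4,1}
3: fault, frames {4,1,3}
1: hit
3: hit
9: fault, frames {4,1,3,9}
4: hit
8: fault, evict 4, frames {1,3,9,8}
4: fault, evict 1, frames {3,9,8,4}
0: fault, evict 3, frames {9,8,4,0}
8: hit
9: hit
3: fault, evict 9, frames {8,4,0,3}
1: fault, evict 8, frames {4,0,3,1}
8: fault, evict 4, frames {0,3,1,8}
9: fault, evict 0, frames {3,1,8,9}
3: hit
7: fault, evict 3, frames {1,8,9,7}
3: fault, evict 1, frames {8,9,7,3}
7: hit
Hits: 7 of 20 references → 7/20 = 0.3500.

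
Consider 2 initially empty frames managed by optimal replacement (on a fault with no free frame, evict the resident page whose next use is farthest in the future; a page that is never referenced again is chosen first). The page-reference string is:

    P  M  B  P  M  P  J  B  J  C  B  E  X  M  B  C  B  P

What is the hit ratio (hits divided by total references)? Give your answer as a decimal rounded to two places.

0.33

P → fault, frames (P)
M → fault, frames (P M)
B → fault, evict M, frames (P B)
P → hit
M → fault, evict B, frames (P M)
P → hit
J → fault, evict P, frames (M J)
B → fault, evict M, frames (J B)
J → hit
C → fault, evict J, frames (B C)
B → hit
E → fault, evict C, frames (B E)
X → fault, evict E, frames (B X)
M → fault, evict X, frames (B M)
B → hit
C → fault, evict M, frames (B C)
B → hit
P → fault, evict C, frames (B P)
Hits: 6 of 18 references → 6/18 = 0.3333.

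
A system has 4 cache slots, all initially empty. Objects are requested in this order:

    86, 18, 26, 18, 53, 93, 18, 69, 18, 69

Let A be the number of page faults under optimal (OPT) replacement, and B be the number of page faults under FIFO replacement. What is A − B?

-1

Under OPT: F F F . F F . F . . → 6 faults.
Under FIFO: F F F . F F . F F . → 7 faults.
A − B = 6 − 7 = -1.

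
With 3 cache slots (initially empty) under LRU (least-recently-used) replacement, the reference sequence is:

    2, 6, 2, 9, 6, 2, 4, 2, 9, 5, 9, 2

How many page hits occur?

6

2: fault, frames {2}
6: fault, frames {2,6}
2: hit
9: fault, frames {6,2,9}
6: hit
2: hit
4: fault, evict 9, frames {6,2,4}
2: hit
9: fault, evict 6, frames {4,2,9}
5: fault, evict 4, frames {2,9,5}
9: hit
2: hit
Hits: 6.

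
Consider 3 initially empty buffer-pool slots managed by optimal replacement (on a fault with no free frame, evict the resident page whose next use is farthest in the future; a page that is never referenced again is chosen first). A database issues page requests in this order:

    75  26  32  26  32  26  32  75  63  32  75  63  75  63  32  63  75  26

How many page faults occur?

5

75: fault, frames (75)
26: fault, frames (75 26)
32: fault, frames (75 26 32)
26: hit
32: hit
26: hit
32: hit
75: hit
63: fault, evict 26, frames (75 32 63)
32: hit
75: hit
63: hit
75: hit
63: hit
32: hit
63: hit
75: hit
26: fault, evict 63, frames (75 32 26)
Page faults: 5.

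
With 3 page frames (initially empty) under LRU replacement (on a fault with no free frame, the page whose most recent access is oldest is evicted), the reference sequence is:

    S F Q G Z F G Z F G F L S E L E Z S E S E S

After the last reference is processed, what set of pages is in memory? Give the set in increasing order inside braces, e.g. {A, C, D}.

{E, S, Z}

S -> fault, frames [S]
F -> fault, frames [S, F]
Q -> fault, frames [S, F, Q]
G -> fault, evict S, frames [F, Q, G]
Z -> fault, evict F, frames [Q, G, Z]
F -> fault, evict Q, frames [G, Z, F]
G -> hit
Z -> hit
F -> hit
G -> hit
F -> hit
L -> fault, evict Z, frames [G, F, L]
S -> fault, evict G, frames [F, L, S]
E -> fault, evict F, frames [L, S, E]
L -> hit
E -> hit
Z -> fault, evict S, frames [L, E, Z]
S -> fault, evict L, frames [E, Z, S]
E -> hit
S -> hit
E -> hit
S -> hit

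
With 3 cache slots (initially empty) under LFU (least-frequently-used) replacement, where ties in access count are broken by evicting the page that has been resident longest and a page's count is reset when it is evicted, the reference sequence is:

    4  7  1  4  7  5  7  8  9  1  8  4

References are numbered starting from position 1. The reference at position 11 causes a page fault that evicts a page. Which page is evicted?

pos 1: 4 -> fault, frames {4}
pos 2: 7 -> fault, frames {4,7}
pos 3: 1 -> fault, frames {4,7,1}
pos 4: 4 -> hit
pos 5: 7 -> hit
pos 6: 5 -> fault, evict 1, frames {4,7,5}
pos 7: 7 -> hit
pos 8: 8 -> fault, evict 5, frames {4,7,8}
pos 9: 9 -> fault, evict 8, frames {4,7,9}
pos 10: 1 -> fault, evict 9, frames {4,7,1}
pos 11: 8 -> fault, evict 1, frames {4,7,8}
At position 11, page 1 is evicted.

1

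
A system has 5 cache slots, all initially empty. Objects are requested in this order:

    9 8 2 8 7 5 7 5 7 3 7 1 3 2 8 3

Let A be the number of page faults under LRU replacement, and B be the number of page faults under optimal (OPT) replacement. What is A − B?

Under LRU: F F F . F F . . . F . F . F F . → 9 faults.
Under OPT: F F F . F F . . . F . F . . . . → 7 faults.
A − B = 9 − 7 = 2.

2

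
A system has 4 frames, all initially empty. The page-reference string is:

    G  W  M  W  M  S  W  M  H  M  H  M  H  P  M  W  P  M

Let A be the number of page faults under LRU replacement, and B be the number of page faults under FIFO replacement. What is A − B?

Under LRU: F F F . . F . . F . . . . F . . . . → 6 faults.
Under FIFO: F F F . . F . . F . . . . F . F . F → 8 faults.
A − B = 6 − 8 = -2.

-2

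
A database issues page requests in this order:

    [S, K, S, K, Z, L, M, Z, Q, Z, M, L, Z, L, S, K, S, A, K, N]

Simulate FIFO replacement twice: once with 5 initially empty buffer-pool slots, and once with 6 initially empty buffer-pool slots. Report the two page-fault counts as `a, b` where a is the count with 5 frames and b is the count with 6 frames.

10, 8

5 frames: F F . . F F F . F . . . . . F F . F . F → 10 faults.
6 frames: F F . . F F F . F . . . . . . . . F . F → 8 faults.
8 < 10: adding a frame reduced faults, as is typical.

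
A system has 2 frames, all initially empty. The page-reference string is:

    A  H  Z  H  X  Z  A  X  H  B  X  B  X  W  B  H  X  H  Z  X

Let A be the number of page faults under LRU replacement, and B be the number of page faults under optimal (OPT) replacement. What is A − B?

Under LRU: F F F . F F F F F F F . . F F F F . F F → 16 faults.
Under OPT: F F F . F . F . F F . . . F . F F . F . → 11 faults.
A − B = 16 − 11 = 5.

5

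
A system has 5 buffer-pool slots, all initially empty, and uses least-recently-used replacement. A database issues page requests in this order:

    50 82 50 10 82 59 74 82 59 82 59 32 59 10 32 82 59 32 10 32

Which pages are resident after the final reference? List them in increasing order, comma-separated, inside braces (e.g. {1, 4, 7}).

{10, 32, 59, 74, 82}

50: miss, frames {50}
82: miss, frames {50,82}
50: hit
10: miss, frames {82,50,10}
82: hit
59: miss, frames {50,10,82,59}
74: miss, frames {50,10,82,59,74}
82: hit
59: hit
82: hit
59: hit
32: miss, evict 50, frames {10,74,82,59,32}
59: hit
10: hit
32: hit
82: hit
59: hit
32: hit
10: hit
32: hit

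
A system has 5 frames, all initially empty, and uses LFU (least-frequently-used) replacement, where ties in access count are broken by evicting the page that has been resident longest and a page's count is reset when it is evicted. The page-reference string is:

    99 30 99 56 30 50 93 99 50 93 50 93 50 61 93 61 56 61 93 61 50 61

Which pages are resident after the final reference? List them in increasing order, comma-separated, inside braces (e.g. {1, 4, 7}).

{50, 56, 61, 93, 99}

99 -> miss, frames [99]
30 -> miss, frames [99, 30]
99 -> hit
56 -> miss, frames [99, 30, 56]
30 -> hit
50 -> miss, frames [99, 30, 56, 50]
93 -> miss, frames [99, 30, 56, 50, 93]
99 -> hit
50 -> hit
93 -> hit
50 -> hit
93 -> hit
50 -> hit
61 -> miss, evict 56, frames [99, 30, 50, 93, 61]
93 -> hit
61 -> hit
56 -> miss, evict 30, frames [99, 50, 93, 61, 56]
61 -> hit
93 -> hit
61 -> hit
50 -> hit
61 -> hit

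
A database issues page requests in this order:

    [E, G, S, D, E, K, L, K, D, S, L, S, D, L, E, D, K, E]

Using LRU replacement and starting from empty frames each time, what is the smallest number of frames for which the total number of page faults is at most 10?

f=1: 18 faults
f=2: 16 faults
f=3: 12 faults
f=4: 9 faults
f=5: 6 faults
f=6: 6 faults
Smallest f with faults ≤ 10 is 4.

4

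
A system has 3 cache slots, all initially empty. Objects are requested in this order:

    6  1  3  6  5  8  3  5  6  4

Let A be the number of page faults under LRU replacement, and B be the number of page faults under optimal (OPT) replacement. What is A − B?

1

Under LRU: F F F . F F F . F F → 8 faults.
Under OPT: F F F . F F . . F F → 7 faults.
A − B = 8 − 7 = 1.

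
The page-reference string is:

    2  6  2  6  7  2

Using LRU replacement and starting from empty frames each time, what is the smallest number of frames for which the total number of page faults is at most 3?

3

f=1: 6 faults
f=2: 4 faults
f=3: 3 faults
Smallest f with faults ≤ 3 is 3.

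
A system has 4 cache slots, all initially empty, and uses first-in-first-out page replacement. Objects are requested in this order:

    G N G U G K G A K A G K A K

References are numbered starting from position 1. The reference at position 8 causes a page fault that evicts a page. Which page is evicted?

G

pos 1: G → fault, frames (G)
pos 2: N → fault, frames (G N)
pos 3: G → hit
pos 4: U → fault, frames (G N U)
pos 5: G → hit
pos 6: K → fault, frames (G N U K)
pos 7: G → hit
pos 8: A → fault, evict G, frames (N U K A)
At position 8, page G is evicted.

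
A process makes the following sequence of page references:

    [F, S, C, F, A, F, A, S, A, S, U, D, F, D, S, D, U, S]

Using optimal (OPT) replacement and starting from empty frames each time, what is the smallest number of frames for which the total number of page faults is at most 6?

4

f=1: 18 faults
f=2: 10 faults
f=3: 7 faults
f=4: 6 faults
f=5: 6 faults
f=6: 6 faults
Smallest f with faults ≤ 6 is 4.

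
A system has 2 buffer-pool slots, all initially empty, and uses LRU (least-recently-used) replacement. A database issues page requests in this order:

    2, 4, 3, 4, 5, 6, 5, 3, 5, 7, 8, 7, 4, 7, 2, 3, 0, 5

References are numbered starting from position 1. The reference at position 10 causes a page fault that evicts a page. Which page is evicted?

3

pos 1: 2 -> fault, frames (2)
pos 2: 4 -> fault, frames (2 4)
pos 3: 3 -> fault, evict 2, frames (4 3)
pos 4: 4 -> hit
pos 5: 5 -> fault, evict 3, frames (4 5)
pos 6: 6 -> fault, evict 4, frames (5 6)
pos 7: 5 -> hit
pos 8: 3 -> fault, evict 6, frames (5 3)
pos 9: 5 -> hit
pos 10: 7 -> fault, evict 3, frames (5 7)
At position 10, page 3 is evicted.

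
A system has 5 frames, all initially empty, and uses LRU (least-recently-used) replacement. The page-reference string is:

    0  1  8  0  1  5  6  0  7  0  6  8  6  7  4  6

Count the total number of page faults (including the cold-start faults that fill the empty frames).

0 -> miss, frames {0}
1 -> miss, frames {0,1}
8 -> miss, frames {0,1,8}
0 -> hit
1 -> hit
5 -> miss, frames {8,0,1,5}
6 -> miss, frames {8,0,1,5,6}
0 -> hit
7 -> miss, evict 8, frames {1,5,6,0,7}
0 -> hit
6 -> hit
8 -> miss, evict 1, frames {5,7,0,6,8}
6 -> hit
7 -> hit
4 -> miss, evict 5, frames {0,8,6,7,4}
6 -> hit
Page faults: 8.

8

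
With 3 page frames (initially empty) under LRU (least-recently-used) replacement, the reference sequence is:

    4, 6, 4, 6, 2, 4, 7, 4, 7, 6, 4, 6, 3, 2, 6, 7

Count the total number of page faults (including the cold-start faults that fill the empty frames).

8

4 → miss, frames (4)
6 → miss, frames (4 6)
4 → hit
6 → hit
2 → miss, frames (4 6 2)
4 → hit
7 → miss, evict 6, frames (2 4 7)
4 → hit
7 → hit
6 → miss, evict 2, frames (4 7 6)
4 → hit
6 → hit
3 → miss, evict 7, frames (4 6 3)
2 → miss, evict 4, frames (6 3 2)
6 → hit
7 → miss, evict 3, frames (2 6 7)
Page faults: 8.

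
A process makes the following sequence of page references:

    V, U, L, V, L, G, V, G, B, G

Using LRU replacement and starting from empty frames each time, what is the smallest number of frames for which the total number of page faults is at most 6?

f=1: 10 faults
f=2: 7 faults
f=3: 5 faults
f=4: 5 faults
f=5: 5 faults
Smallest f with faults ≤ 6 is 3.

3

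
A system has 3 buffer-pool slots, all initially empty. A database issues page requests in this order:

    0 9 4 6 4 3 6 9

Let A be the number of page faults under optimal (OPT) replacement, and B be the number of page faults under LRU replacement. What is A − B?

Under OPT: F F F F . F . . → 5 faults.
Under LRU: F F F F . F . F → 6 faults.
A − B = 5 − 6 = -1.

-1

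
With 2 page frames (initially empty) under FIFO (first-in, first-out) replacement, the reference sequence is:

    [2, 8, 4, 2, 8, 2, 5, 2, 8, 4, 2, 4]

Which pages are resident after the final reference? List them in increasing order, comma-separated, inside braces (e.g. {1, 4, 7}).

2 -> fault, frames {2}
8 -> fault, frames {2,8}
4 -> fault, evict 2, frames {8,4}
2 -> fault, evict 8, frames {4,2}
8 -> fault, evict 4, frames {2,8}
2 -> hit
5 -> fault, evict 2, frames {8,5}
2 -> fault, evict 8, frames {5,2}
8 -> fault, evict 5, frames {2,8}
4 -> fault, evict 2, frames {8,4}
2 -> fault, evict 8, frames {4,2}
4 -> hit

{2, 4}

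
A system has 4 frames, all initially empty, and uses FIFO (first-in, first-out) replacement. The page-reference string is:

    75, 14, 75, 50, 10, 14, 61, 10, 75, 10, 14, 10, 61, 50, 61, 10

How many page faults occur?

9

75 -> fault, frames [75]
14 -> fault, frames [75, 14]
75 -> hit
50 -> fault, frames [75, 14, 50]
10 -> fault, frames [75, 14, 50, 10]
14 -> hit
61 -> fault, evict 75, frames [14, 50, 10, 61]
10 -> hit
75 -> fault, evict 14, frames [50, 10, 61, 75]
10 -> hit
14 -> fault, evict 50, frames [10, 61, 75, 14]
10 -> hit
61 -> hit
50 -> fault, evict 10, frames [61, 75, 14, 50]
61 -> hit
10 -> fault, evict 61, frames [75, 14, 50, 10]
Page faults: 9.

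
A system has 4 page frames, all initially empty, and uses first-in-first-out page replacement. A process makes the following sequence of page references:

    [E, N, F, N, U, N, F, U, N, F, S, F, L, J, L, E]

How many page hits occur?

E -> fault, frames (E)
N -> fault, frames (E N)
F -> fault, frames (E N F)
N -> hit
U -> fault, frames (E N F U)
N -> hit
F -> hit
U -> hit
N -> hit
F -> hit
S -> fault, evict E, frames (N F U S)
F -> hit
L -> fault, evict N, frames (F U S L)
J -> fault, evict F, frames (U S L J)
L -> hit
E -> fault, evict U, frames (S L J E)
Hits: 8.

8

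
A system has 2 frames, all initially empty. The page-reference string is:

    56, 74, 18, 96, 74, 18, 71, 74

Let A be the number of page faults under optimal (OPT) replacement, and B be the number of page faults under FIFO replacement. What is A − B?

Under OPT: F F F F . F F . → 6 faults.
Under FIFO: F F F F F F F F → 8 faults.
A − B = 6 − 8 = -2.

-2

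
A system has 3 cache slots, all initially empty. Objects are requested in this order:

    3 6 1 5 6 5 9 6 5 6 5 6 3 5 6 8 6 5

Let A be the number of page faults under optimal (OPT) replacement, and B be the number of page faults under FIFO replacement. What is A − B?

-3

Under OPT: F F F F . . F . . . . . F . . F . . → 7 faults.
Under FIFO: F F F F . . F F . . . . F F . F F . → 10 faults.
A − B = 7 − 10 = -3.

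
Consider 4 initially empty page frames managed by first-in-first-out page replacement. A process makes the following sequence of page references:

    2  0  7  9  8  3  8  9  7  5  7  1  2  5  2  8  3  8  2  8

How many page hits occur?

8

2 -> fault, frames {2}
0 -> fault, frames {2,0}
7 -> fault, frames {2,0,7}
9 -> fault, frames {2,0,7,9}
8 -> fault, evict 2, frames {0,7,9,8}
3 -> fault, evict 0, frames {7,9,8,3}
8 -> hit
9 -> hit
7 -> hit
5 -> fault, evict 7, frames {9,8,3,5}
7 -> fault, evict 9, frames {8,3,5,7}
1 -> fault, evict 8, frames {3,5,7,1}
2 -> fault, evict 3, frames {5,7,1,2}
5 -> hit
2 -> hit
8 -> fault, evict 5, frames {7,1,2,8}
3 -> fault, evict 7, frames {1,2,8,3}
8 -> hit
2 -> hit
8 -> hit
Hits: 8.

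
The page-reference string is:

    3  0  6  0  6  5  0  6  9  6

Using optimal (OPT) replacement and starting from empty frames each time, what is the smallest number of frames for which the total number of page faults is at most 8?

f=1: 10 faults
f=2: 6 faults
f=3: 5 faults
f=4: 5 faults
f=5: 5 faults
Smallest f with faults ≤ 8 is 2.

2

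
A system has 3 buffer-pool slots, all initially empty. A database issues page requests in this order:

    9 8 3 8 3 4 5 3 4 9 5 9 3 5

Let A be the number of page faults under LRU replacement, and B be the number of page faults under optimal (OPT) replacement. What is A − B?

Under LRU: F F F . . F F . . F F . F . → 8 faults.
Under OPT: F F F . . F F . . F . . . . → 6 faults.
A − B = 8 − 6 = 2.

2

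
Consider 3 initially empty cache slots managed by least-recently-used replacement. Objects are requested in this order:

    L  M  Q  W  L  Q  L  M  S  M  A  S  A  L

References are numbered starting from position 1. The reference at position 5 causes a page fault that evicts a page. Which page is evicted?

M

pos 1: L → fault, frames {L}
pos 2: M → fault, frames {L,M}
pos 3: Q → fault, frames {L,M,Q}
pos 4: W → fault, evict L, frames {M,Q,W}
pos 5: L → fault, evict M, frames {Q,W,L}
At position 5, page M is evicted.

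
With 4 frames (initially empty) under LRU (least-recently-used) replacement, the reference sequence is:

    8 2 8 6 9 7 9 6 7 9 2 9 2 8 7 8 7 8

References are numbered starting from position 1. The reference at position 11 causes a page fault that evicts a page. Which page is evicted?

8

pos 1: 8: miss, frames [8]
pos 2: 2: miss, frames [8, 2]
pos 3: 8: hit
pos 4: 6: miss, frames [2, 8, 6]
pos 5: 9: miss, frames [2, 8, 6, 9]
pos 6: 7: miss, evict 2, frames [8, 6, 9, 7]
pos 7: 9: hit
pos 8: 6: hit
pos 9: 7: hit
pos 10: 9: hit
pos 11: 2: miss, evict 8, frames [6, 7, 9, 2]
At position 11, page 8 is evicted.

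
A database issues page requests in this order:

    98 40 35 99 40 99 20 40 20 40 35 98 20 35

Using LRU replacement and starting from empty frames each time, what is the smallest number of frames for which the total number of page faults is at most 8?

f=1: 14 faults
f=2: 11 faults
f=3: 8 faults
f=4: 6 faults
f=5: 5 faults
Smallest f with faults ≤ 8 is 3.

3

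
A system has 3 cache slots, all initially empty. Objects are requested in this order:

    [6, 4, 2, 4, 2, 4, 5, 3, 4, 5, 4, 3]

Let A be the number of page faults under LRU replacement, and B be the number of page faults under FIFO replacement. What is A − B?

Under LRU: F F F . . . F F . . . . → 5 faults.
Under FIFO: F F F . . . F F F . . . → 6 faults.
A − B = 5 − 6 = -1.

-1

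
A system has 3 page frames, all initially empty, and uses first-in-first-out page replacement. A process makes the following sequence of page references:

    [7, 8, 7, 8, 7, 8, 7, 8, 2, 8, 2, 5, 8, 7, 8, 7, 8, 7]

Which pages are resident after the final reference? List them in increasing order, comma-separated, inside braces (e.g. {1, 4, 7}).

{5, 7, 8}

7: fault, frames [7]
8: fault, frames [7, 8]
7: hit
8: hit
7: hit
8: hit
7: hit
8: hit
2: fault, frames [7, 8, 2]
8: hit
2: hit
5: fault, evict 7, frames [8, 2, 5]
8: hit
7: fault, evict 8, frames [2, 5, 7]
8: fault, evict 2, frames [5, 7, 8]
7: hit
8: hit
7: hit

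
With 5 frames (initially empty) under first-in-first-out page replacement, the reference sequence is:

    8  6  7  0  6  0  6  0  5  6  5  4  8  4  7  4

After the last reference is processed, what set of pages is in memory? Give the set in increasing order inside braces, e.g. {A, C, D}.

8 → fault, frames {8}
6 → fault, frames {8,6}
7 → fault, frames {8,6,7}
0 → fault, frames {8,6,7,0}
6 → hit
0 → hit
6 → hit
0 → hit
5 → fault, frames {8,6,7,0,5}
6 → hit
5 → hit
4 → fault, evict 8, frames {6,7,0,5,4}
8 → fault, evict 6, frames {7,0,5,4,8}
4 → hit
7 → hit
4 → hit

{0, 4, 5, 7, 8}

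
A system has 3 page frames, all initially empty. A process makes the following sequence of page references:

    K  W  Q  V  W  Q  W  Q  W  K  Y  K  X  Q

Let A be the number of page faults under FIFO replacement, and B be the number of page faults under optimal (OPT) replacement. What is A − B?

1

Under FIFO: F F F F . . . . . F F . F F → 8 faults.
Under OPT: F F F F . . . . . F F . F . → 7 faults.
A − B = 8 − 7 = 1.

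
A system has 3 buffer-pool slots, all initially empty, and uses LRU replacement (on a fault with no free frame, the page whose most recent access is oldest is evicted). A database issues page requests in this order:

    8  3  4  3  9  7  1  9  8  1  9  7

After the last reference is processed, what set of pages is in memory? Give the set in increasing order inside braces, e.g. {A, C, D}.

{1, 7, 9}

8: fault, frames [8]
3: fault, frames [8, 3]
4: fault, frames [8, 3, 4]
3: hit
9: fault, evict 8, frames [4, 3, 9]
7: fault, evict 4, frames [3, 9, 7]
1: fault, evict 3, frames [9, 7, 1]
9: hit
8: fault, evict 7, frames [1, 9, 8]
1: hit
9: hit
7: fault, evict 8, frames [1, 9, 7]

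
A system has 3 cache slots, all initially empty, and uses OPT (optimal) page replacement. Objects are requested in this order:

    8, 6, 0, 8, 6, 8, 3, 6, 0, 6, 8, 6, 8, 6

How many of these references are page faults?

5

8 → fault, frames [8]
6 → fault, frames [8, 6]
0 → fault, frames [8, 6, 0]
8 → hit
6 → hit
8 → hit
3 → fault, evict 8, frames [6, 0, 3]
6 → hit
0 → hit
6 → hit
8 → fault, evict 3, frames [6, 0, 8]
6 → hit
8 → hit
6 → hit
Page faults: 5.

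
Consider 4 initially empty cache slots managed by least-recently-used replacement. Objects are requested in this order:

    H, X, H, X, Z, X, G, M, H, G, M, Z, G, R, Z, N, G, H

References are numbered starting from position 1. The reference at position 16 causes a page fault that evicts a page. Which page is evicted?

M

pos 1: H: fault, frames [H]
pos 2: X: fault, frames [H, X]
pos 3: H: hit
pos 4: X: hit
pos 5: Z: fault, frames [H, X, Z]
pos 6: X: hit
pos 7: G: fault, frames [H, Z, X, G]
pos 8: M: fault, evict H, frames [Z, X, G, M]
pos 9: H: fault, evict Z, frames [X, G, M, H]
pos 10: G: hit
pos 11: M: hit
pos 12: Z: fault, evict X, frames [H, G, M, Z]
pos 13: G: hit
pos 14: R: fault, evict H, frames [M, Z, G, R]
pos 15: Z: hit
pos 16: N: fault, evict M, frames [G, R, Z, N]
At position 16, page M is evicted.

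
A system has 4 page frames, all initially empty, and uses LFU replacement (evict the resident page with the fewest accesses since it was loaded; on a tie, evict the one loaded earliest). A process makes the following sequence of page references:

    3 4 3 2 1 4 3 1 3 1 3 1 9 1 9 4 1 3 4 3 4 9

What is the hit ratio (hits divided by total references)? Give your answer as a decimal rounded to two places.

3: fault, frames (3)
4: fault, frames (3 4)
3: hit
2: fault, frames (3 4 2)
1: fault, frames (3 4 2 1)
4: hit
3: hit
1: hit
3: hit
1: hit
3: hit
1: hit
9: fault, evict 2, frames (3 4 1 9)
1: hit
9: hit
4: hit
1: hit
3: hit
4: hit
3: hit
4: hit
9: hit
Hits: 17 of 22 references → 17/22 = 0.7727.

0.77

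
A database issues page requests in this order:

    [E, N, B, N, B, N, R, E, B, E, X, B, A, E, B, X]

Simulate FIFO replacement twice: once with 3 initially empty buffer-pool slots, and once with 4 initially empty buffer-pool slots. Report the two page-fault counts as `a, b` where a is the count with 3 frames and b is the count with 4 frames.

3 frames: F F F . . . F F . . F F F F . F → 10 faults.
4 frames: F F F . . . F . . . F . F F F . → 8 faults.
8 < 10: adding a frame reduced faults, as is typical.

10, 8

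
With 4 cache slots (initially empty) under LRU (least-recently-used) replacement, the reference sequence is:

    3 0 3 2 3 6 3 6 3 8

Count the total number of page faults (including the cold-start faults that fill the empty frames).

3: miss, frames {3}
0: miss, frames {3,0}
3: hit
2: miss, frames {0,3,2}
3: hit
6: miss, frames {0,2,3,6}
3: hit
6: hit
3: hit
8: miss, evict 0, frames {2,6,3,8}
Page faults: 5.

5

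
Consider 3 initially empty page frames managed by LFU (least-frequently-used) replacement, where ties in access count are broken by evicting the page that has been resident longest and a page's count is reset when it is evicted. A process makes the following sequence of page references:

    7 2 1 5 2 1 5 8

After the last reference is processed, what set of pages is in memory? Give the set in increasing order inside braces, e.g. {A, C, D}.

7 -> fault, frames (7)
2 -> fault, frames (7 2)
1 -> fault, frames (7 2 1)
5 -> fault, evict 7, frames (2 1 5)
2 -> hit
1 -> hit
5 -> hit
8 -> fault, evict 2, frames (1 5 8)

{1, 5, 8}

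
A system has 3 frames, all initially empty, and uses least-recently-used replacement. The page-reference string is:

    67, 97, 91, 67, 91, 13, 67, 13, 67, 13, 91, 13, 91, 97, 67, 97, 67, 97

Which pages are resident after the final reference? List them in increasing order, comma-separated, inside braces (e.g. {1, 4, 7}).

{67, 91, 97}

67 → miss, frames [67]
97 → miss, frames [67, 97]
91 → miss, frames [67, 97, 91]
67 → hit
91 → hit
13 → miss, evict 97, frames [67, 91, 13]
67 → hit
13 → hit
67 → hit
13 → hit
91 → hit
13 → hit
91 → hit
97 → miss, evict 67, frames [13, 91, 97]
67 → miss, evict 13, frames [91, 97, 67]
97 → hit
67 → hit
97 → hit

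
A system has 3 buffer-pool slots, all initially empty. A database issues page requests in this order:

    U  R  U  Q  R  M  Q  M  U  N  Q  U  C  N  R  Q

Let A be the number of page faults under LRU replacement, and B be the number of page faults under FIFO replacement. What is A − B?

Under LRU: F F . F . F . . F F F . F F F F → 11 faults.
Under FIFO: F F . F . F . . F F F . F . F . → 9 faults.
A − B = 11 − 9 = 2.

2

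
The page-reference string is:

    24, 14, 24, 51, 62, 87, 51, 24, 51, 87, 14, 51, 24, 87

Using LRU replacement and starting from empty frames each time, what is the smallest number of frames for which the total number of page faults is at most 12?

2

f=1: 14 faults
f=2: 12 faults
f=3: 9 faults
f=4: 6 faults
f=5: 5 faults
Smallest f with faults ≤ 12 is 2.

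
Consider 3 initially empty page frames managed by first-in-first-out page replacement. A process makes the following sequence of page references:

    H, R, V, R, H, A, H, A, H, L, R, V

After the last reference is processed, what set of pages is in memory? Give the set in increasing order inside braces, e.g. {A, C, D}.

{L, R, V}

H: miss, frames {H}
R: miss, frames {H,R}
V: miss, frames {H,R,V}
R: hit
H: hit
A: miss, evict H, frames {R,V,A}
H: miss, evict R, frames {V,A,H}
A: hit
H: hit
L: miss, evict V, frames {A,H,L}
R: miss, evict A, frames {H,L,R}
V: miss, evict H, frames {L,R,V}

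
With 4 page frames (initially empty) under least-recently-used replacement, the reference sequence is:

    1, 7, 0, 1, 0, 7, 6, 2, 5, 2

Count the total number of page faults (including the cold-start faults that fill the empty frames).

1: miss, frames {1}
7: miss, frames {1,7}
0: miss, frames {1,7,0}
1: hit
0: hit
7: hit
6: miss, frames {1,0,7,6}
2: miss, evict 1, frames {0,7,6,2}
5: miss, evict 0, frames {7,6,2,5}
2: hit
Page faults: 6.

6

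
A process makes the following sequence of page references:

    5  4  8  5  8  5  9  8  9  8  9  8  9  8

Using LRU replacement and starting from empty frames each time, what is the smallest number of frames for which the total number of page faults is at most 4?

3

f=1: 14 faults
f=2: 6 faults
f=3: 4 faults
f=4: 4 faults
Smallest f with faults ≤ 4 is 3.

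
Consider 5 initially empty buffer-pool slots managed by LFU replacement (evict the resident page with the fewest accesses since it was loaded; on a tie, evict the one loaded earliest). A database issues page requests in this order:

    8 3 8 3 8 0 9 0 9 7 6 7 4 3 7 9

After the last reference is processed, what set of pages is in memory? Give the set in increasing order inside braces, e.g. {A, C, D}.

{0, 3, 7, 8, 9}

8 → fault, frames [8]
3 → fault, frames [8, 3]
8 → hit
3 → hit
8 → hit
0 → fault, frames [8, 3, 0]
9 → fault, frames [8, 3, 0, 9]
0 → hit
9 → hit
7 → fault, frames [8, 3, 0, 9, 7]
6 → fault, evict 7, frames [8, 3, 0, 9, 6]
7 → fault, evict 6, frames [8, 3, 0, 9, 7]
4 → fault, evict 7, frames [8, 3, 0, 9, 4]
3 → hit
7 → fault, evict 4, frames [8, 3, 0, 9, 7]
9 → hit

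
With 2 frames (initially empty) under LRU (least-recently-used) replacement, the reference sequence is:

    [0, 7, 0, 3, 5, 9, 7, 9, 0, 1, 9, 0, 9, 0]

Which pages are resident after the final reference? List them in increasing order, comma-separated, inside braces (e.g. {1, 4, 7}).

{0, 9}

0 -> fault, frames {0}
7 -> fault, frames {0,7}
0 -> hit
3 -> fault, evict 7, frames {0,3}
5 -> fault, evict 0, frames {3,5}
9 -> fault, evict 3, frames {5,9}
7 -> fault, evict 5, frames {9,7}
9 -> hit
0 -> fault, evict 7, frames {9,0}
1 -> fault, evict 9, frames {0,1}
9 -> fault, evict 0, frames {1,9}
0 -> fault, evict 1, frames {9,0}
9 -> hit
0 -> hit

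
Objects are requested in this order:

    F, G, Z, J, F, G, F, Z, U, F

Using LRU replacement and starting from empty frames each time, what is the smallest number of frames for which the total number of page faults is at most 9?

f=1: 10 faults
f=2: 9 faults
f=3: 8 faults
f=4: 5 faults
f=5: 5 faults
Smallest f with faults ≤ 9 is 2.

2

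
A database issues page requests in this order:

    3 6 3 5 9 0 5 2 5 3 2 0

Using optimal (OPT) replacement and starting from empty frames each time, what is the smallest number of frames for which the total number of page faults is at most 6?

4

f=1: 12 faults
f=2: 8 faults
f=3: 7 faults
f=4: 6 faults
f=5: 6 faults
f=6: 6 faults
Smallest f with faults ≤ 6 is 4.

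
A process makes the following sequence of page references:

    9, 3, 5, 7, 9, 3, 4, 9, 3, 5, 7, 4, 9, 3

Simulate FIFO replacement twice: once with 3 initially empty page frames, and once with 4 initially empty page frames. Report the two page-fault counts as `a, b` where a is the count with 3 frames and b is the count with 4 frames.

3 frames: F F F F F F F . . F F . F F → 11 faults.
4 frames: F F F F . . F F F F F F F F → 12 faults.
12 > 11: adding a frame increased faults — Belady's anomaly.

11, 12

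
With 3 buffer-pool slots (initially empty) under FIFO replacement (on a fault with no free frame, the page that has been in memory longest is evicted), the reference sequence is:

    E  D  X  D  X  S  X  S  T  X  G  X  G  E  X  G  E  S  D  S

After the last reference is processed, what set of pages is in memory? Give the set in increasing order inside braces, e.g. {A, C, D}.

{D, E, S}

E → fault, frames {E}
D → fault, frames {E,D}
X → fault, frames {E,D,X}
D → hit
X → hit
S → fault, evict E, frames {D,X,S}
X → hit
S → hit
T → fault, evict D, frames {X,S,T}
X → hit
G → fault, evict X, frames {S,T,G}
X → fault, evict S, frames {T,G,X}
G → hit
E → fault, evict T, frames {G,X,E}
X → hit
G → hit
E → hit
S → fault, evict G, frames {X,E,S}
D → fault, evict X, frames {E,S,D}
S → hit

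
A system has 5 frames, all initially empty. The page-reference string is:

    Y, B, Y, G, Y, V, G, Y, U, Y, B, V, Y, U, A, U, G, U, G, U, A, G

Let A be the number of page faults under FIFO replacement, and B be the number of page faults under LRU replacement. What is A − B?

-1

Under FIFO: F F . F . F . . F . . . . . F . . . . . . . → 6 faults.
Under LRU: F F . F . F . . F . . . . . F . F . . . . . → 7 faults.
A − B = 6 − 7 = -1.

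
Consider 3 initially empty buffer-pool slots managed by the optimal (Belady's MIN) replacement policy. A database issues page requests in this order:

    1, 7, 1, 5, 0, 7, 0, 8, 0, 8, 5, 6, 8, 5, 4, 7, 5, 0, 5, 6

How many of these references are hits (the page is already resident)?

11

1 → fault, frames {1}
7 → fault, frames {1,7}
1 → hit
5 → fault, frames {1,7,5}
0 → fault, evict 1, frames {7,5,0}
7 → hit
0 → hit
8 → fault, evict 7, frames {5,0,8}
0 → hit
8 → hit
5 → hit
6 → fault, evict 0, frames {5,8,6}
8 → hit
5 → hit
4 → fault, evict 8, frames {5,6,4}
7 → fault, evict 4, frames {5,6,7}
5 → hit
0 → fault, evict 7, frames {5,6,0}
5 → hit
6 → hit
Hits: 11.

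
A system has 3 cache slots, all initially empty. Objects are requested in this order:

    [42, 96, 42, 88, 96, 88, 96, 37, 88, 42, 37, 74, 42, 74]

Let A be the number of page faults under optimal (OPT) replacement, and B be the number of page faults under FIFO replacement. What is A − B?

-1

Under OPT: F F . F . . . F . . . F . . → 5 faults.
Under FIFO: F F . F . . . F . F . F . . → 6 faults.
A − B = 5 − 6 = -1.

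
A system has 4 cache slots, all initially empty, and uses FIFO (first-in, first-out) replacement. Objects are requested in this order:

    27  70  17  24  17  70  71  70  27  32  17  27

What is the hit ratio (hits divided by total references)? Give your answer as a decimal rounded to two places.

0.33

27 -> fault, frames {27}
70 -> fault, frames {27,70}
17 -> fault, frames {27,70,17}
24 -> fault, frames {27,70,17,24}
17 -> hit
70 -> hit
71 -> fault, evict 27, frames {70,17,24,71}
70 -> hit
27 -> fault, evict 70, frames {17,24,71,27}
32 -> fault, evict 17, frames {24,71,27,32}
17 -> fault, evict 24, frames {71,27,32,17}
27 -> hit
Hits: 4 of 12 references → 4/12 = 0.3333.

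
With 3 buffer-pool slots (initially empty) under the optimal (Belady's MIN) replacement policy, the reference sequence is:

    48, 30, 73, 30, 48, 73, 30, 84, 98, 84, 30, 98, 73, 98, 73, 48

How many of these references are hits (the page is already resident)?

9

48 -> fault, frames (48)
30 -> fault, frames (48 30)
73 -> fault, frames (48 30 73)
30 -> hit
48 -> hit
73 -> hit
30 -> hit
84 -> fault, evict 48, frames (30 73 84)
98 -> fault, evict 73, frames (30 84 98)
84 -> hit
30 -> hit
98 -> hit
73 -> fault, evict 84, frames (30 98 73)
98 -> hit
73 -> hit
48 -> fault, evict 73, frames (30 98 48)
Hits: 9.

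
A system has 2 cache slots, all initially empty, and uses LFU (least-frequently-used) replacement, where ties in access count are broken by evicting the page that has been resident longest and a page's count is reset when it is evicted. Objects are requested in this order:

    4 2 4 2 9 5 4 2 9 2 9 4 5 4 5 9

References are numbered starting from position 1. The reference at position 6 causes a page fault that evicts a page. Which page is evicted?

pos 1: 4 → fault, frames [4]
pos 2: 2 → fault, frames [4, 2]
pos 3: 4 → hit
pos 4: 2 → hit
pos 5: 9 → fault, evict 4, frames [2, 9]
pos 6: 5 → fault, evict 9, frames [2, 5]
At position 6, page 9 is evicted.

9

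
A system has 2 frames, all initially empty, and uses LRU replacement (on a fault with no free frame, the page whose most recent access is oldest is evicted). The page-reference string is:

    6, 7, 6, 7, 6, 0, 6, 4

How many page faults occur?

4

6 → miss, frames (6)
7 → miss, frames (6 7)
6 → hit
7 → hit
6 → hit
0 → miss, evict 7, frames (6 0)
6 → hit
4 → miss, evict 0, frames (6 4)
Page faults: 4.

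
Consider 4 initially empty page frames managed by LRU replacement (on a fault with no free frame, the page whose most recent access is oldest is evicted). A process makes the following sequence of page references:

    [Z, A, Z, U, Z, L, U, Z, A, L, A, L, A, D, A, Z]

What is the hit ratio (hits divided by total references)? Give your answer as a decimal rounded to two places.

Z → fault, frames {Z}
A → fault, frames {Z,A}
Z → hit
U → fault, frames {A,Z,U}
Z → hit
L → fault, frames {A,U,Z,L}
U → hit
Z → hit
A → hit
L → hit
A → hit
L → hit
A → hit
D → fault, evict U, frames {Z,L,A,D}
A → hit
Z → hit
Hits: 11 of 16 references → 11/16 = 0.6875.

0.69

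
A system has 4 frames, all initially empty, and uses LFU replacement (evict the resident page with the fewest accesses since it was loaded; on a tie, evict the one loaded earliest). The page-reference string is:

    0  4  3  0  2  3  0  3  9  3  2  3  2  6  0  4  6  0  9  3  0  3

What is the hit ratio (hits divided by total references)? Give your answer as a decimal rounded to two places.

0 → miss, frames {0}
4 → miss, frames {0,4}
3 → miss, frames {0,4,3}
0 → hit
2 → miss, frames {0,4,3,2}
3 → hit
0 → hit
3 → hit
9 → miss, evict 4, frames {0,3,2,9}
3 → hit
2 → hit
3 → hit
2 → hit
6 → miss, evict 9, frames {0,3,2,6}
0 → hit
4 → miss, evict 6, frames {0,3,2,4}
6 → miss, evict 4, frames {0,3,2,6}
0 → hit
9 → miss, evict 6, frames {0,3,2,9}
3 → hit
0 → hit
3 → hit
Hits: 13 of 22 references → 13/22 = 0.5909.

0.59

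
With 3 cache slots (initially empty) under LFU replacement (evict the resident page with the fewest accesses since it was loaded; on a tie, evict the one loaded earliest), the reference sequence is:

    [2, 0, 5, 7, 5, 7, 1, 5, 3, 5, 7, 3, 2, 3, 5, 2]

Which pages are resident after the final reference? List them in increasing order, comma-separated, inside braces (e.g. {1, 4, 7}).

2 -> miss, frames (2)
0 -> miss, frames (2 0)
5 -> miss, frames (2 0 5)
7 -> miss, evict 2, frames (0 5 7)
5 -> hit
7 -> hit
1 -> miss, evict 0, frames (5 7 1)
5 -> hit
3 -> miss, evict 1, frames (5 7 3)
5 -> hit
7 -> hit
3 -> hit
2 -> miss, evict 3, frames (5 7 2)
3 -> miss, evict 2, frames (5 7 3)
5 -> hit
2 -> miss, evict 3, frames (5 7 2)

{2, 5, 7}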